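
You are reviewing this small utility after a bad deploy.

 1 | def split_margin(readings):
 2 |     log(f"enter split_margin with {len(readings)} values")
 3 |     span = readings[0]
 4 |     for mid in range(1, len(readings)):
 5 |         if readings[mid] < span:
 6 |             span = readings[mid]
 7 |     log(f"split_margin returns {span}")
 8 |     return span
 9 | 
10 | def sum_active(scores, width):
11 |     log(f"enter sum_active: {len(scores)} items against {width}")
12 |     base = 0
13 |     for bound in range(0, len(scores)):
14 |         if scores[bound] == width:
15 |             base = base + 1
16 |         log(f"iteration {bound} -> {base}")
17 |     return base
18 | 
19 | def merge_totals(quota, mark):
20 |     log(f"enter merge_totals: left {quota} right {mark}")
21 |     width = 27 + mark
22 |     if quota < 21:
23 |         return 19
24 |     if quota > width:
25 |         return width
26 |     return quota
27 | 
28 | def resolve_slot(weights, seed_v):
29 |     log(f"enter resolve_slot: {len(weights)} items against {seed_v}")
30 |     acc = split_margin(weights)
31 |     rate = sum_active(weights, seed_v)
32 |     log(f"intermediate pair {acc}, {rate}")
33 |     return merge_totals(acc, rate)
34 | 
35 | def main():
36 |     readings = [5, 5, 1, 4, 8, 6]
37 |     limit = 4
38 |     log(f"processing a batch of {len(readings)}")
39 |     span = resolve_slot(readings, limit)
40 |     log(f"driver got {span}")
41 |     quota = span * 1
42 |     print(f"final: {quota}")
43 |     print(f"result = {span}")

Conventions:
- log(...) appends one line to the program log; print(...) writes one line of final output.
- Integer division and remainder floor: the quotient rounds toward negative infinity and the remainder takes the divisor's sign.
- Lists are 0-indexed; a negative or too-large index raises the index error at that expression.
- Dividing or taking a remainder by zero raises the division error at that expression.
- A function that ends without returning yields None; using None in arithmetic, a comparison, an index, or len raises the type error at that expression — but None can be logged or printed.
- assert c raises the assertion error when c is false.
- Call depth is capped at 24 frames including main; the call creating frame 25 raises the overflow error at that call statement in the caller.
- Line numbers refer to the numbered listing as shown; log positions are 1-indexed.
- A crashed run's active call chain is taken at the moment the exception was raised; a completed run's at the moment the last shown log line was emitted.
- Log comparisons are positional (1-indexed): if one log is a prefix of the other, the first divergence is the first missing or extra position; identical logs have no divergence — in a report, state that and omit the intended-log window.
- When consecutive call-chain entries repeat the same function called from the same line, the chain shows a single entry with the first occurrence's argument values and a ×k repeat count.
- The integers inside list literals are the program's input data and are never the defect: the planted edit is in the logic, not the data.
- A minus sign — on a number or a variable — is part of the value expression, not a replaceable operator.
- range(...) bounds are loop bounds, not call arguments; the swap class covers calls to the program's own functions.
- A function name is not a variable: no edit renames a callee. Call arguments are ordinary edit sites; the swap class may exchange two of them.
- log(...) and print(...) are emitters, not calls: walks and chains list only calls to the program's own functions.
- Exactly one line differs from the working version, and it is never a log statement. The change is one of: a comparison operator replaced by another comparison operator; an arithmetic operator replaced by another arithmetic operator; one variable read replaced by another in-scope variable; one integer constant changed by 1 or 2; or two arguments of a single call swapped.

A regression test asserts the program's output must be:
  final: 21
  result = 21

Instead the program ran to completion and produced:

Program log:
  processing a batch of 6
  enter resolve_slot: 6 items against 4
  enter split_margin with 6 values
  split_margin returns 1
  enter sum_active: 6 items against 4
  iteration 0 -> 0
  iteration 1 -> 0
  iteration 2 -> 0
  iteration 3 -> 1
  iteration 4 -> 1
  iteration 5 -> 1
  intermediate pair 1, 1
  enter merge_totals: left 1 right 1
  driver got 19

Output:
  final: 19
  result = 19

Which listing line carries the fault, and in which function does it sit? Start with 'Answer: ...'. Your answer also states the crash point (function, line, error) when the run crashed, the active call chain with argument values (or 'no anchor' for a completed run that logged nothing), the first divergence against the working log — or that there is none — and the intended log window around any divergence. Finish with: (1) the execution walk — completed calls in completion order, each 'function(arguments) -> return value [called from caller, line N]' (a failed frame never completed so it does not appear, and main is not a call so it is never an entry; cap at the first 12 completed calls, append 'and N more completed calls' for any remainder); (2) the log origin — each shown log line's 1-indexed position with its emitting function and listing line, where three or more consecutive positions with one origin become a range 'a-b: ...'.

Answer: the defect is in merge_totals at line 23.
The tell: Log line 14 is where behavior first shows: 'driver got 19' appears instead of 'driver got 21'.
Call chain: main.
First divergence: position 14 — shown 'driver got 19', intended 'driver got 21'.
Intended log window:
  12: intermediate pair 1, 1
  13: enter merge_totals: left 1 right 1
  14: driver got 21
Execution walk:
  split_margin([5, 5, 1, 4, 8, 6]) -> 1  [called from resolve_slot, line 30]
  sum_active([5, 5, 1, 4, 8, 6], 4) -> 1  [called from resolve_slot, line 31]
  merge_totals(1, 1) -> 19  [called from resolve_slot, line 33]
  resolve_slot([5, 5, 1, 4, 8, 6], 4) -> 19  [called from main, line 39]
Origin of each log line:
  1: logged in main at line 38
  2: logged in resolve_slot at line 29
  3: logged in split_margin at line 2
  4: logged in split_margin at line 7
  5: logged in sum_active at line 11
  6-11: logged in sum_active at line 16
  12: logged in resolve_slot at line 32
  13: logged in merge_totals at line 20
  14: logged in main at line 40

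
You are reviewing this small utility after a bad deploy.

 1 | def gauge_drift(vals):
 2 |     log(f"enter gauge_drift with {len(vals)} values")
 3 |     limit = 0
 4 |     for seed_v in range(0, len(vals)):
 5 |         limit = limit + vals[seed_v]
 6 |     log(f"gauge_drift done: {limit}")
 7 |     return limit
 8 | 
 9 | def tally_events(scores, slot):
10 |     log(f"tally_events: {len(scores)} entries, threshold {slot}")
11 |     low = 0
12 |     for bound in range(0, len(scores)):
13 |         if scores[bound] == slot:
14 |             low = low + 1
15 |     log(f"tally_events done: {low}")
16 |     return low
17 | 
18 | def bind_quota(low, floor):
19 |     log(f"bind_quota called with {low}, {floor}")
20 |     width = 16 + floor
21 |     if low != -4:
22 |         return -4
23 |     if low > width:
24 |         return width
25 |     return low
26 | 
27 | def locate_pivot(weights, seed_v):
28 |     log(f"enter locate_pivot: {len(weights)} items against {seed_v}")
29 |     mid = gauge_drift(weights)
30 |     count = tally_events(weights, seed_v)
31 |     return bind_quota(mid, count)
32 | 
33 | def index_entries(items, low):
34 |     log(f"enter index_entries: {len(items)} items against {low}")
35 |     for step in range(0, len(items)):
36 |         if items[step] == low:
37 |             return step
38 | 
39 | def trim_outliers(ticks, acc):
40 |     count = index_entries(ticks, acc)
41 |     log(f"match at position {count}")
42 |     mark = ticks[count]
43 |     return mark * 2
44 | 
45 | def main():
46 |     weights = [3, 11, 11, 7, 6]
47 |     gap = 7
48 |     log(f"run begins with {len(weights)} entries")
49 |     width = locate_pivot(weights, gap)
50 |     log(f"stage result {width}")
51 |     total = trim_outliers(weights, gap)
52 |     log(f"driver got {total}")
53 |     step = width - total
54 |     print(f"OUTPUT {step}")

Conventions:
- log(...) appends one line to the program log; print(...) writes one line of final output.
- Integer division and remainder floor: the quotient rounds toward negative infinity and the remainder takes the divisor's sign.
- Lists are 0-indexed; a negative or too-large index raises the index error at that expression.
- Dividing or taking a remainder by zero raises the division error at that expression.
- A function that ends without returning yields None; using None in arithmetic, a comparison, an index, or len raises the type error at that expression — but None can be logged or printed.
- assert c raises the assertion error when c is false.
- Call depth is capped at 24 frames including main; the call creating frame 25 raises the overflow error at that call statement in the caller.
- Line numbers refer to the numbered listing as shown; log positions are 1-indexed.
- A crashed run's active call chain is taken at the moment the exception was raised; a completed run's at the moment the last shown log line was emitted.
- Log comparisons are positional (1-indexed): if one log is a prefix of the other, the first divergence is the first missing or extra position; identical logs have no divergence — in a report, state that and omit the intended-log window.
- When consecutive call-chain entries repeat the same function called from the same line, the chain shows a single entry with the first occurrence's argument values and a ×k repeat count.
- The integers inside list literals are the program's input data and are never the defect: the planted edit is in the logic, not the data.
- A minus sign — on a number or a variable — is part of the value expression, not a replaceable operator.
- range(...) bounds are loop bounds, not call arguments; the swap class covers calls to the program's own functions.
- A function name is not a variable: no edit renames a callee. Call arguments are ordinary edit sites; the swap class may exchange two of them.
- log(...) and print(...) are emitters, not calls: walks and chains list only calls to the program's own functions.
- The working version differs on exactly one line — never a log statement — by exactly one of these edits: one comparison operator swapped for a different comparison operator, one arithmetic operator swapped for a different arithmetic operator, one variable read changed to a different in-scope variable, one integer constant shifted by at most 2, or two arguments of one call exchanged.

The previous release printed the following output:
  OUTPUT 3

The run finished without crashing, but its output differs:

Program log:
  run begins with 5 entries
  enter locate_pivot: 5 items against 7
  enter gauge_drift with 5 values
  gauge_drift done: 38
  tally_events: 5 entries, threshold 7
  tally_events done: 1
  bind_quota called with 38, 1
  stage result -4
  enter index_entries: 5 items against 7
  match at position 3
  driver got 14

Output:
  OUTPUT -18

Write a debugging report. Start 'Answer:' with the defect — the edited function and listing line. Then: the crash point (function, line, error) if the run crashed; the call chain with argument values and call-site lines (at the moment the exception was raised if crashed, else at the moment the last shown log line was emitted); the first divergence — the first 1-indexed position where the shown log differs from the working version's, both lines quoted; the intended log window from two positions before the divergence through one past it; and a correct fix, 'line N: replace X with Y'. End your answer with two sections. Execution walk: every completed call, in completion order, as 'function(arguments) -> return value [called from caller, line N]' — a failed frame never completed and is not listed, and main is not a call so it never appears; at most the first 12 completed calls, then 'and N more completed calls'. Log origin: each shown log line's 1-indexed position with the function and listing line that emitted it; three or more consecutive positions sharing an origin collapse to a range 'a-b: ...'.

Answer: the defect is in bind_quota at line 21.
Key observation: Position 8 is the first bad log line: 'stage result -4' should read 'stage result 17'.
Call chain: main.
First divergence: position 8; shown 'stage result -4' vs intended 'stage result 17'.
Intended log window:
  6: tally_events done: 1
  7: bind_quota called with 38, 1
  8: stage result 17
  9: enter index_entries: 5 items against 7
Execution walk:
  gauge_drift([3, 11, 11, 7, 6]) -> 38  [called from locate_pivot, line 29]
  tally_events([3, 11, 11, 7, 6], 7) -> 1  [called from locate_pivot, line 30]
  bind_quota(38, 1) -> -4  [called from locate_pivot, line 31]
  locate_pivot([3, 11, 11, 7, 6], 7) -> -4  [called from main, line 49]
  index_entries([3, 11, 11, 7, 6], 7) -> 3  [called from trim_outliers, line 40]
  trim_outliers([3, 11, 11, 7, 6], 7) -> 14  [called from main, line 51]
Log origins:
  1: emitted by main (line 48)
  2: emitted by locate_pivot (line 28)
  3: emitted by gauge_drift (line 2)
  4: emitted by gauge_drift (line 6)
  5: emitted by tally_events (line 10)
  6: emitted by tally_events (line 15)
  7: emitted by bind_quota (line 19)
  8: emitted by main (line 50)
  9: emitted by index_entries (line 34)
  10: emitted by trim_outliers (line 41)
  11: emitted by main (line 52)
A correct fix: line 21: replace `!=` with `<`.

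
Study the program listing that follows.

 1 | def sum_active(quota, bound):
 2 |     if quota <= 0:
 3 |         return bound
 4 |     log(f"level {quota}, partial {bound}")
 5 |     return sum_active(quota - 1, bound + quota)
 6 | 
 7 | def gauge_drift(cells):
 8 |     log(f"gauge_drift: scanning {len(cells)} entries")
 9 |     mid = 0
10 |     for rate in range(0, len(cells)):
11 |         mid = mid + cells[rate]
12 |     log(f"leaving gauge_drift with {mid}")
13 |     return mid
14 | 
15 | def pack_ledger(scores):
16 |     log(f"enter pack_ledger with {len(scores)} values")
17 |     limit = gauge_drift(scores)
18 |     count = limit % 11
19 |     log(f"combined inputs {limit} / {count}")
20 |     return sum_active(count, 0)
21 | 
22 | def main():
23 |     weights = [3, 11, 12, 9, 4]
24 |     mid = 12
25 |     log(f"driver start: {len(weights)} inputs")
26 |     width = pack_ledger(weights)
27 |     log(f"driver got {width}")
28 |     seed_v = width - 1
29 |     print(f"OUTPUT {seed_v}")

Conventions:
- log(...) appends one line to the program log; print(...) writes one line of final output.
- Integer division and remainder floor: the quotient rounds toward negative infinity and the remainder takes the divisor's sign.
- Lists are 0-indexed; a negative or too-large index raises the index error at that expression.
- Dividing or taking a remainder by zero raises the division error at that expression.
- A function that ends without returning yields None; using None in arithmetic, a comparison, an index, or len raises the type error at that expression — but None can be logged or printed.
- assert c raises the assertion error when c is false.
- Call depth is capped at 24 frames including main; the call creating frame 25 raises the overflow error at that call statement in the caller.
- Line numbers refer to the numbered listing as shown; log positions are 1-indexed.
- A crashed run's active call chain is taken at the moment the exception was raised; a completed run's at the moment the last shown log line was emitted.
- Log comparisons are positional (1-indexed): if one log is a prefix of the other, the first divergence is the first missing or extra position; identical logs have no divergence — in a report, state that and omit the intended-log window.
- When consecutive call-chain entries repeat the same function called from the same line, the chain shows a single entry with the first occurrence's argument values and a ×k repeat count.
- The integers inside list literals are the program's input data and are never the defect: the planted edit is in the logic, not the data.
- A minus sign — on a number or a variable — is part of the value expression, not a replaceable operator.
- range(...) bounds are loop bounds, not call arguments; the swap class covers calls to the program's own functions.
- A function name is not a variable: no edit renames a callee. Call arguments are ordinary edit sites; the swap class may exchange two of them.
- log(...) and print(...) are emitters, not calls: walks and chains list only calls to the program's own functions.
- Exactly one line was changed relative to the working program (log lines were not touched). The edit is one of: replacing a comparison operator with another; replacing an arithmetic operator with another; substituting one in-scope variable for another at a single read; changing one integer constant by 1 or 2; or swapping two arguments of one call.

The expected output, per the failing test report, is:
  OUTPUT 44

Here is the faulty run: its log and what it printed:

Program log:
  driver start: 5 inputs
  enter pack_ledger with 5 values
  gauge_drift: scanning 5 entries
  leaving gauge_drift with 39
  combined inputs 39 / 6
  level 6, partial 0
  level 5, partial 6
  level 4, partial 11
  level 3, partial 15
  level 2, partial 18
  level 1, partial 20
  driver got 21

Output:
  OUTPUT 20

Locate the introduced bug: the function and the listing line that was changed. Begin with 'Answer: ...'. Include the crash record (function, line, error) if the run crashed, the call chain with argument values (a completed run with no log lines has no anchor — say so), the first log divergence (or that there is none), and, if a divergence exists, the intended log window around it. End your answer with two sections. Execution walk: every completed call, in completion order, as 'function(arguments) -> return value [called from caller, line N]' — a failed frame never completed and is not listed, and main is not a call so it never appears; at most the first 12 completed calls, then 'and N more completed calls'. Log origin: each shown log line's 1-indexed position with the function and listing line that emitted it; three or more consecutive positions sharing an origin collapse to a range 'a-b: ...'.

Answer: the defect is in pack_ledger at line 18.
Key fact: At log position 5 the runs split — shown 'combined inputs 39 / 6', but the working version logs 'combined inputs 39 / 9'.
Call chain: main.
First divergence: position 5 — the shown line 'combined inputs 39 / 6' should read 'combined inputs 39 / 9'.
Intended log window:
  3: gauge_drift: scanning 5 entries
  4: leaving gauge_drift with 39
  5: combined inputs 39 / 9
  6: level 9, partial 0
Execution walk:
  gauge_drift([3, 11, 12, 9, 4]) -> 39  [called from pack_ledger, line 17]
  sum_active(0, 21) -> 21  [called from sum_active, line 5]
  sum_active(1, 20) -> 21  [called from sum_active, line 5]
  sum_active(2, 18) -> 21  [called from sum_active, line 5]
  sum_active(3, 15) -> 21  [called from sum_active, line 5]
  sum_active(4, 11) -> 21  [called from sum_active, line 5]
  sum_active(5, 6) -> 21  [called from sum_active, line 5]
  sum_active(6, 0) -> 21  [called from pack_ledger, line 20]
  pack_ledger([3, 11, 12, 9, 4]) -> 21  [called from main, line 26]
Log origins:
  1 — main, line 25
  2 — pack_ledger, line 16
  3 — gauge_drift, line 8
  4 — gauge_drift, line 12
  5 — pack_ledger, line 19
  6-11 — sum_active, line 4
  12 — main, line 27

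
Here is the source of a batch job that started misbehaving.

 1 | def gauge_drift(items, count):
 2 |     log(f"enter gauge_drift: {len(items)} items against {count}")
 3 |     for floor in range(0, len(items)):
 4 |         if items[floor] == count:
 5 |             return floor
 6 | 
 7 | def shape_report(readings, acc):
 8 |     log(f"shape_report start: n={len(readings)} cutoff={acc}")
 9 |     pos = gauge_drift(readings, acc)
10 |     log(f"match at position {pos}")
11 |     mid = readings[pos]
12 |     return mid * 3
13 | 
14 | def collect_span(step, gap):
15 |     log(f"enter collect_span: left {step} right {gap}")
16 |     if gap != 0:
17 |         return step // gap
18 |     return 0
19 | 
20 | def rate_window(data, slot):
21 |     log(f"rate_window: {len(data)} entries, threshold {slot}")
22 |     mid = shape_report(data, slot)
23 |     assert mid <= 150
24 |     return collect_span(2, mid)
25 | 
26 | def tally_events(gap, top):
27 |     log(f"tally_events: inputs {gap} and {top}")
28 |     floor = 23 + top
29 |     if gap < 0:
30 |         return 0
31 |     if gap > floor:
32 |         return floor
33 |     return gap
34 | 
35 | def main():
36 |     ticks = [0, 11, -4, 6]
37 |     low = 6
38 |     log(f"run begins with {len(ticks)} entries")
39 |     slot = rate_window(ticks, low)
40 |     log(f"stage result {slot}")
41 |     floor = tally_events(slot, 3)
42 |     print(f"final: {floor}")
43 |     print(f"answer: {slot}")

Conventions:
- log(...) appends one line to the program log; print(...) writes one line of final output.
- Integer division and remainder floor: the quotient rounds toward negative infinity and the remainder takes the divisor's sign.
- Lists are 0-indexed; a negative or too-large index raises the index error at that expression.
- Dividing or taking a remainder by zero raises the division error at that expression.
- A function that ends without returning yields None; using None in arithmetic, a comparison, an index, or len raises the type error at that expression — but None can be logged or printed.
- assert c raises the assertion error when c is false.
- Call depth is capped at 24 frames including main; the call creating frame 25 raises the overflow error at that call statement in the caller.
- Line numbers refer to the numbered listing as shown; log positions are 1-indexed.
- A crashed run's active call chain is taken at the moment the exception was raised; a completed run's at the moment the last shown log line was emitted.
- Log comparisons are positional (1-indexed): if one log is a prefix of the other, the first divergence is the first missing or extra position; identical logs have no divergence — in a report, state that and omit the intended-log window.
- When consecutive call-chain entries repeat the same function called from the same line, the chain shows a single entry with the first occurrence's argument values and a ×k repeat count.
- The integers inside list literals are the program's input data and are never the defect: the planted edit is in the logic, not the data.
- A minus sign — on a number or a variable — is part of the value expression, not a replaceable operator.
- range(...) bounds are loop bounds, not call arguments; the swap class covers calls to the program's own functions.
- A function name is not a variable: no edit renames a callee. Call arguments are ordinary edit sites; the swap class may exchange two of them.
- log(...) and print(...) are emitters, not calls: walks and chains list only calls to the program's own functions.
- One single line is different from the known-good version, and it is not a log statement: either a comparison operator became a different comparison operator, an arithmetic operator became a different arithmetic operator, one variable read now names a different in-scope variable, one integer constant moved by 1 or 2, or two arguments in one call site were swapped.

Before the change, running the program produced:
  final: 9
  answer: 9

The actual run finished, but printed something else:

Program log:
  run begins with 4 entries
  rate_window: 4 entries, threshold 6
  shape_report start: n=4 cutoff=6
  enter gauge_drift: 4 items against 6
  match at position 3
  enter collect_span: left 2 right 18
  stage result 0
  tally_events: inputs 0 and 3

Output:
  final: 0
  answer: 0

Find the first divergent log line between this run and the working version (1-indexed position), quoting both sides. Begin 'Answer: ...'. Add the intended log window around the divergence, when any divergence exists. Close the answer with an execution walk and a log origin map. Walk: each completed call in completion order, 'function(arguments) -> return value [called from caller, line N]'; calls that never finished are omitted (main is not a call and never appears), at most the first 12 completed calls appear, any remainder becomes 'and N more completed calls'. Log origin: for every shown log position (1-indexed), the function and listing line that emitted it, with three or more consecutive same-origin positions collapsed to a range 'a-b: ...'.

Answer: position 6 — the shown line 'enter collect_span: left 2 right 18' should read 'enter collect_span: left 18 right 2'.
Intended log window:
  4: enter gauge_drift: 4 items against 6
  5: match at position 3
  6: enter collect_span: left 18 right 2
  7: stage result 9
Execution walk:
  gauge_drift([0, 11, -4, 6], 6) -> 3  [called from shape_report, line 9]
  shape_report([0, 11, -4, 6], 6) -> 18  [called from rate_window, line 22]
  collect_span(2, 18) -> 0  [called from rate_window, line 24]
  rate_window([0, 11, -4, 6], 6) -> 0  [called from main, line 39]
  tally_events(0, 3) -> 0  [called from main, line 41]
Origin of each log line:
  1: from main, line 38
  2: from rate_window, line 21
  3: from shape_report, line 8
  4: from gauge_drift, line 2
  5: from shape_report, line 10
  6: from collect_span, line 15
  7: from main, line 40
  8: from tally_events, line 27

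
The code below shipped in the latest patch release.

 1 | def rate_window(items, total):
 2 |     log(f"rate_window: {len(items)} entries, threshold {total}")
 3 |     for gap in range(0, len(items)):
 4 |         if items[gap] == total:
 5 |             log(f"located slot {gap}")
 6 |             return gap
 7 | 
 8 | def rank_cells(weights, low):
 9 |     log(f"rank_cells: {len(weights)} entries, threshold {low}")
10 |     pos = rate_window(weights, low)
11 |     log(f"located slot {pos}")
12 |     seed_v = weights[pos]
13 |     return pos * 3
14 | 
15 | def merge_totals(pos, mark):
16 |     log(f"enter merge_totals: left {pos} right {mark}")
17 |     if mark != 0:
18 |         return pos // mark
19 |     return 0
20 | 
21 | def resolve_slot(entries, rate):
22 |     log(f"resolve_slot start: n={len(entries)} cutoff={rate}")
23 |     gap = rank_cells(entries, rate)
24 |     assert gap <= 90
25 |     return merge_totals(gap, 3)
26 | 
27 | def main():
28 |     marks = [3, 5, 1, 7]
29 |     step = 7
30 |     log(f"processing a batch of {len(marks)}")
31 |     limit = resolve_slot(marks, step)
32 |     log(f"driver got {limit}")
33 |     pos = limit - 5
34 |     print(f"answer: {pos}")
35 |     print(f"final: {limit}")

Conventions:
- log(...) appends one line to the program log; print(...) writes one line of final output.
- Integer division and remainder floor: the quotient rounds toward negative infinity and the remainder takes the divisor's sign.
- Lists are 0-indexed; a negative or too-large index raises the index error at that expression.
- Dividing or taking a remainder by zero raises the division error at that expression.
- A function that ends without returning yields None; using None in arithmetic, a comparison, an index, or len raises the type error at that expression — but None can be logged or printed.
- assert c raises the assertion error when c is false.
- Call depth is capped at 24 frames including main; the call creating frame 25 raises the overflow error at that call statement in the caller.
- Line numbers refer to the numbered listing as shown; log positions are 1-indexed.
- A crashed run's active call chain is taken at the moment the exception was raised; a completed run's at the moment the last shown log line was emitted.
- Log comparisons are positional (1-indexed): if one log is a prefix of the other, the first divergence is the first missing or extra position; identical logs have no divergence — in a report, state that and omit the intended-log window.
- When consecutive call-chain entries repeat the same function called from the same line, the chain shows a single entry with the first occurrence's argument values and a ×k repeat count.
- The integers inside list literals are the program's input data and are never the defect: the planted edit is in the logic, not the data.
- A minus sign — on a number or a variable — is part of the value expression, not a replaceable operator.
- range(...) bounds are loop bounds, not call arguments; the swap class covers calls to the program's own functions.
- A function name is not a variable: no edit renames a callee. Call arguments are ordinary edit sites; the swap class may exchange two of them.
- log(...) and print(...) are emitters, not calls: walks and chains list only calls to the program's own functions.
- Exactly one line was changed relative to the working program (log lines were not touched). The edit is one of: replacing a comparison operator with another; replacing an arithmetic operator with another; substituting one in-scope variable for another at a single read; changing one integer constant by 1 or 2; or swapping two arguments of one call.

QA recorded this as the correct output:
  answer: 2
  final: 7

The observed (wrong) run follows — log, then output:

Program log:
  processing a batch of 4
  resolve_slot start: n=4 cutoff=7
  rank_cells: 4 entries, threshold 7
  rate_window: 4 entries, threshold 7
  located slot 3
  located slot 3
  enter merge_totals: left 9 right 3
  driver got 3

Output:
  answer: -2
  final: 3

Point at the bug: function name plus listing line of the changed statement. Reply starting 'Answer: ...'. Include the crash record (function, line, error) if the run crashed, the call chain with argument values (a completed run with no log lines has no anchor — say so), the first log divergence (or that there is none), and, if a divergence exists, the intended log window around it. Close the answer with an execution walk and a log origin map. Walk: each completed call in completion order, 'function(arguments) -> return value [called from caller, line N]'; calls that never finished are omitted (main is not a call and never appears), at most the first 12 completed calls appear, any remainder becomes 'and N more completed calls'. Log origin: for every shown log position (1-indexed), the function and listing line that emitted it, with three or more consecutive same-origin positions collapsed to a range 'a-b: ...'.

Answer: the defect is in rank_cells at line 13.
Key fact: Log line 7 is where behavior first shows: 'enter merge_totals: left 9 right 3' appears instead of 'enter merge_totals: left 21 right 3'.
Call chain: main.
First divergence: position 7 — the shown line 'enter merge_totals: left 9 right 3' should read 'enter merge_totals: left 21 right 3'.
Intended log window:
  5: located slot 3
  6: located slot 3
  7: enter merge_totals: left 21 right 3
  8: driver got 7
Execution walk:
  rate_window([3, 5, 1, 7], 7) -> 3  [called from rank_cells, line 10]
  rank_cells([3, 5, 1, 7], 7) -> 9  [called from resolve_slot, line 23]
  merge_totals(9, 3) -> 3  [called from resolve_slot, line 25]
  resolve_slot([3, 5, 1, 7], 7) -> 3  [called from main, line 31]
Log origin:
  1: from main, line 30
  2: from resolve_slot, line 22
  3: from rank_cells, line 9
  4: from rate_window, line 2
  5: from rate_window, line 5
  6: from rank_cells, line 11
  7: from merge_totals, line 16
  8: from main, line 32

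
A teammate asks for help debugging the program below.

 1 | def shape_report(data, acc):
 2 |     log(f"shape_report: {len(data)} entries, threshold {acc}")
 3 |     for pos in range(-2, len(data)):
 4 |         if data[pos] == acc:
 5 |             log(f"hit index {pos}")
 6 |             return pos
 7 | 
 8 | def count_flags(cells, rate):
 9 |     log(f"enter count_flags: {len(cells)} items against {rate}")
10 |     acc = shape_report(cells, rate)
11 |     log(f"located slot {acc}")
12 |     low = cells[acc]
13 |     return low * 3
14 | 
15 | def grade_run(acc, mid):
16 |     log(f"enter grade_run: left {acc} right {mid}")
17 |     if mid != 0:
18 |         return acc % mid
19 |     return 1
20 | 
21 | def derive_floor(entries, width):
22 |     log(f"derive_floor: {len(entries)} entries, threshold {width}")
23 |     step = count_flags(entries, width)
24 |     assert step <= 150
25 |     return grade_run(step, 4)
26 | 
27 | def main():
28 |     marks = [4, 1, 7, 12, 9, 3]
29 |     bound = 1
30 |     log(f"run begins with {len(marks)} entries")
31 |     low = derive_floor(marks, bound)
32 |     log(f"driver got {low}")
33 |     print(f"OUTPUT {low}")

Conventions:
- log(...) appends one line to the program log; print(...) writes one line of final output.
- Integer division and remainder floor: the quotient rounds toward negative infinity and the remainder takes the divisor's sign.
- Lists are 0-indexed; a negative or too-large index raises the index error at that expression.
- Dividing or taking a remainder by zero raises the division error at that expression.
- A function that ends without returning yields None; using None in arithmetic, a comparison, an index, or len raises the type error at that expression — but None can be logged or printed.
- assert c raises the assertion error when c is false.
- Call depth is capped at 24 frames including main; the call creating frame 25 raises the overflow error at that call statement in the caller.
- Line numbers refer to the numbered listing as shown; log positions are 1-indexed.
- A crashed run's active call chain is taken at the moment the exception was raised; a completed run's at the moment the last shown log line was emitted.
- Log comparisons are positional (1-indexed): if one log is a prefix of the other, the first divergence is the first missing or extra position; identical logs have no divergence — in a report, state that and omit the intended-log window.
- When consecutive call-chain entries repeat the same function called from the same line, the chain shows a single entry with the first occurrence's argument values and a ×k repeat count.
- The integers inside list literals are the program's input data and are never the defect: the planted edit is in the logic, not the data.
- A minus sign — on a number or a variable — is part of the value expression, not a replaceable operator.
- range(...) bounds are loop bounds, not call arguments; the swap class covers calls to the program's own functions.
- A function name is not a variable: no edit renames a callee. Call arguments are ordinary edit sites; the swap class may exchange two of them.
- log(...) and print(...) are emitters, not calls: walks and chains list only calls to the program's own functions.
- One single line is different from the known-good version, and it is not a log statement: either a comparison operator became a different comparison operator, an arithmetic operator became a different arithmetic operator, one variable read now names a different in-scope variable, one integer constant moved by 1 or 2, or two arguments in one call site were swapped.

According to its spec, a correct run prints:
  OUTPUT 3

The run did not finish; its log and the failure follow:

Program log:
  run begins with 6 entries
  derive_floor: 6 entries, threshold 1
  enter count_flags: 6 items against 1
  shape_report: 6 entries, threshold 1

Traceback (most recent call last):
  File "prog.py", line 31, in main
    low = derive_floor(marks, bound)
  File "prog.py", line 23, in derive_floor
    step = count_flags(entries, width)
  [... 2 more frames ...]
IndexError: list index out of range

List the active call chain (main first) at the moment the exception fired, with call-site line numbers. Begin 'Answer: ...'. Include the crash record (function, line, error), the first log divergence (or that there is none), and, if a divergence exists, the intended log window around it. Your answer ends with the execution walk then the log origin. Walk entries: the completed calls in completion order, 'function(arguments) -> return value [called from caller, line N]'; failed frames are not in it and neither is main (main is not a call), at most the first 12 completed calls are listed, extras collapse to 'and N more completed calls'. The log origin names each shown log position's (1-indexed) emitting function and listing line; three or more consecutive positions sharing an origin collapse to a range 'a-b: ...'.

Answer: main -> derive_floor (called at line 31) -> count_flags (called at line 23) -> shape_report (called at line 10).
Key fact: The shown log is a 4-line prefix of the intended one, whose next entry is 'hit index 1'.
Crash: shape_report, line 4, IndexError.
First divergence: position 5 — after 4 matching lines the faulty run goes silent; intended next line 'hit index 1'.
Intended log window:
  3: enter count_flags: 6 items against 1
  4: shape_report: 6 entries, threshold 1
  5: hit index 1
  6: located slot 1
Execution walk:
  (no call completed)
Log origins:
  1: from main, line 30
  2: from derive_floor, line 22
  3: from count_flags, line 9
  4: from shape_report, line 2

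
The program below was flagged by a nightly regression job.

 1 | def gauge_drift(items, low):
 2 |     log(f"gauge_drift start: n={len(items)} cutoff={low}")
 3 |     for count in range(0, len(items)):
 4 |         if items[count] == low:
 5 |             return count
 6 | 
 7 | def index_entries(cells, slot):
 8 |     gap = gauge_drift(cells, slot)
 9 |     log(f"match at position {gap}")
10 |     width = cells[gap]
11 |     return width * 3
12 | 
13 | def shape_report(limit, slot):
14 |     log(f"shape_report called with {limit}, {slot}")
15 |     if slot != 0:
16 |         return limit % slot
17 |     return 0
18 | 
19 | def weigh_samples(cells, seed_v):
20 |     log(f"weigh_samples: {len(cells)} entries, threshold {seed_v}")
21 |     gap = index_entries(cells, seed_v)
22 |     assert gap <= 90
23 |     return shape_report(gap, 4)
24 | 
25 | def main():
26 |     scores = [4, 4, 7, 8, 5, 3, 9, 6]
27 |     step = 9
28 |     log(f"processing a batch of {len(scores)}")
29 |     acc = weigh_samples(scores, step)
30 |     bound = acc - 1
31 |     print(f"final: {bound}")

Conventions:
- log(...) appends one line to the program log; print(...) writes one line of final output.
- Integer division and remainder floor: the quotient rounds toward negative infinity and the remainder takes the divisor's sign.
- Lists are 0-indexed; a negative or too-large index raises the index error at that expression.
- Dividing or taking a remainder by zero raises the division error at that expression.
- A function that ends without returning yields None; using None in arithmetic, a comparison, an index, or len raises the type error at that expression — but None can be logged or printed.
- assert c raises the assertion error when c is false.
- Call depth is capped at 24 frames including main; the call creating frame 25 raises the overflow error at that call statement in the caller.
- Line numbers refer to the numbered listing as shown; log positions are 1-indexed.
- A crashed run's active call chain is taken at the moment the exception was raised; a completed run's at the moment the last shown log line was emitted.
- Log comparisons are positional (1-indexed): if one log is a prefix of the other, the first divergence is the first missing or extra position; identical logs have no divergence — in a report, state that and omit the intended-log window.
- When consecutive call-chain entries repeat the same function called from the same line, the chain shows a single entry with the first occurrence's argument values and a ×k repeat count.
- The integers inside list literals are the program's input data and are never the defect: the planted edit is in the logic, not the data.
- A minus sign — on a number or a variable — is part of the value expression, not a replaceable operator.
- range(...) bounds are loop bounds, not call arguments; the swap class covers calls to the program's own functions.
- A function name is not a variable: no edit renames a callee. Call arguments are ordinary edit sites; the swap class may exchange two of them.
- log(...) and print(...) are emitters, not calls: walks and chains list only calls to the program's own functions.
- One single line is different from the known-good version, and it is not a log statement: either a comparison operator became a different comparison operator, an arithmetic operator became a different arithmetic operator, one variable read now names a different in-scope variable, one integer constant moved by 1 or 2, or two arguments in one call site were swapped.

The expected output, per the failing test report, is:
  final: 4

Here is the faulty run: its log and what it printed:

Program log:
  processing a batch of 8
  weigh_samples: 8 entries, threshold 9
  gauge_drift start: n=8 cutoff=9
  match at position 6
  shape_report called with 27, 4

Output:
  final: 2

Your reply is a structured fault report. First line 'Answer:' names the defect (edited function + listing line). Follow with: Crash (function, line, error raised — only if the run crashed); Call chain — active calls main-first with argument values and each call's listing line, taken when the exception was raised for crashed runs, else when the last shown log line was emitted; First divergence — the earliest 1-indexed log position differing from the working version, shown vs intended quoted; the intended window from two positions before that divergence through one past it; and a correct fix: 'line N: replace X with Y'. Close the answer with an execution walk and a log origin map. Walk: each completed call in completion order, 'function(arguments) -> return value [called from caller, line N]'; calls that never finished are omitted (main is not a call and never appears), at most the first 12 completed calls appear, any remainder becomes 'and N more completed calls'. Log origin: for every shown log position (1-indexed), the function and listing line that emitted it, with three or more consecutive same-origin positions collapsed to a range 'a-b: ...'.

Answer: the defect is in main at line 30.
Key fact: The logs agree in full; only the final output differs.
Call chain: main -> weigh_samples([4, 4, 7, 8, 5, 3, 9, 6], 9) (called at line 29) -> shape_report(27, 4) (called at line 23).
First divergence: none (the log streams are identical).
Execution walk:
  gauge_drift([4, 4, 7, 8, 5, 3, 9, 6], 9) -> 6  [called from index_entries, line 8]
  index_entries([4, 4, 7, 8, 5, 3, 9, 6], 9) -> 27  [called from weigh_samples, line 21]
  shape_report(27, 4) -> 3  [called from weigh_samples, line 23]
  weigh_samples([4, 4, 7, 8, 5, 3, 9, 6], 9) -> 3  [called from main, line 29]
Log origin:
  1: emitted by main (line 28)
  2: emitted by weigh_samples (line 20)
  3: emitted by gauge_drift (line 2)
  4: emitted by index_entries (line 9)
  5: emitted by shape_report (line 14)
A correct fix: line 30: replace `-` with `+`.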